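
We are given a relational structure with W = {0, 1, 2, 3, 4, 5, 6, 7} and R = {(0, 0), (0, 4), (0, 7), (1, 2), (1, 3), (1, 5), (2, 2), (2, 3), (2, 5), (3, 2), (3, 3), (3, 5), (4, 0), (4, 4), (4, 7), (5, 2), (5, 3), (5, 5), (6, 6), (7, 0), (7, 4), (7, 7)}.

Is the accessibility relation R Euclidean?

Euclidean: yes — any two successors of a common world are R-related.

Yes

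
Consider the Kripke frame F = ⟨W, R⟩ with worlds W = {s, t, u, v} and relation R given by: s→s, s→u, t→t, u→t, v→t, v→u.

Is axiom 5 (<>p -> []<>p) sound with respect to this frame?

No

By correspondence theory, 5 is valid on a frame iff R is Euclidean.
Euclidean: no — v R t and v R u, but not t R u.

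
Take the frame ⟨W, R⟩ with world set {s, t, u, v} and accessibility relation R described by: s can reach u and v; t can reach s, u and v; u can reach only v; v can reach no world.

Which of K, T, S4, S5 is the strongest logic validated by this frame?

Reflexive (axiom T): no — s is not related to itself.
Transitive (axiom 4): yes — every two-step R-path is closed by a direct edge.
Euclidean (axiom 5): no — s R v and s R u, but not v R u.
So F validates K; T would additionally require R to be reflexive. The strongest is K.

K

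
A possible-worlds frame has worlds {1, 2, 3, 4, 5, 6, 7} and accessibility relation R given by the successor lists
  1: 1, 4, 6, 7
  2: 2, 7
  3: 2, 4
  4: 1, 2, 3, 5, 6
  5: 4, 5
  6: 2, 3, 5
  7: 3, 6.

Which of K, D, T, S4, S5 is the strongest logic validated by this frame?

D

Serial (axiom D): yes — every world has a successor (e.g. 1 R 1).
Reflexive (axiom T): no — 3 is not related to itself.
Transitive (axiom 4): no — 1 R 4 and 4 R 2, but not 1 R 2.
Euclidean (axiom 5): no — 1 R 4 and 1 R 7, but not 4 R 7.
So F validates K, D; T would additionally require R to be reflexive. The strongest is D.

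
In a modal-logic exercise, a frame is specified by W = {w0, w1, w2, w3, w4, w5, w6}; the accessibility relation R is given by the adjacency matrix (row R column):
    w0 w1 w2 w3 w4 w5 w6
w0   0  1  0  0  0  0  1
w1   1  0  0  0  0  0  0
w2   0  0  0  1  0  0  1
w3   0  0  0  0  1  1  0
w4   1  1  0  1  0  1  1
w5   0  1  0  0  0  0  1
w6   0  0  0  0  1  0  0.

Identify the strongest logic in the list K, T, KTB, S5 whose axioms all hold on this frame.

K

Reflexive (axiom T): no — w0 is not related to itself.
Symmetric (axiom B): no — w0 R w6 but not w6 R w0.
Euclidean (axiom 5): no — w0 R w1 and w0 R w6, but not w1 R w6.
So F validates K; T would additionally require R to be reflexive. The strongest is K.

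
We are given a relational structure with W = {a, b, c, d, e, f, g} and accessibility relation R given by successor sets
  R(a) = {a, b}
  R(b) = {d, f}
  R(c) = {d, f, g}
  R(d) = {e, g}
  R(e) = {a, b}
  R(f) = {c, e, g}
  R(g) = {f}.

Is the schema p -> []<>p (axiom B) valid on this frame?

No

By correspondence theory, B is valid on a frame iff R is symmetric.
Symmetric: no — a R b but not b R a.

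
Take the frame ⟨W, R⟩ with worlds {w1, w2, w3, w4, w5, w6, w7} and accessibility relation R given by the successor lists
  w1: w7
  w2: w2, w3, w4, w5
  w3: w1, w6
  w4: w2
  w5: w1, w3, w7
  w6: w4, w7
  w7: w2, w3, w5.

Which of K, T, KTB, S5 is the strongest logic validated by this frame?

Reflexive (axiom T): no — w1 is not related to itself.
Symmetric (axiom B): no — w1 R w7 but not w7 R w1.
Euclidean (axiom 5): no — w2 R w3 and w2 R w4, but not w3 R w4.
So F validates K; T would additionally require R to be reflexive. The strongest is K.

K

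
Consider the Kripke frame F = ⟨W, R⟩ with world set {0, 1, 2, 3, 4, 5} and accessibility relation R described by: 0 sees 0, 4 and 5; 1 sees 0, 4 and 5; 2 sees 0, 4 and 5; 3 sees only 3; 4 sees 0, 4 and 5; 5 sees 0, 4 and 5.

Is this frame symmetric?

Symmetric: no — 1 R 0 but not 0 R 1.

No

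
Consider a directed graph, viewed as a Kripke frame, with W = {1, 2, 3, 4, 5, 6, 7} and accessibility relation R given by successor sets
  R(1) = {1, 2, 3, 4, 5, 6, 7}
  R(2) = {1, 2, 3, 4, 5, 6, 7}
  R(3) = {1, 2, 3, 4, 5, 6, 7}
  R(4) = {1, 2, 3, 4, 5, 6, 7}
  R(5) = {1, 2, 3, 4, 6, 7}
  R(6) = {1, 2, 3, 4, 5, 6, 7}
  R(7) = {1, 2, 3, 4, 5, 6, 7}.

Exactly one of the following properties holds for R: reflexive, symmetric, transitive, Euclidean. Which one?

Reflexive: no — 5 is not related to itself.
Symmetric: yes — every pair in R has its reverse in R.
Transitive: no — 5 R 1 and 1 R 5, but not 5 R 5.
Euclidean: no — 1 R 5 and 1 R 5, but not 5 R 5.
Only symmetric holds.

symmetric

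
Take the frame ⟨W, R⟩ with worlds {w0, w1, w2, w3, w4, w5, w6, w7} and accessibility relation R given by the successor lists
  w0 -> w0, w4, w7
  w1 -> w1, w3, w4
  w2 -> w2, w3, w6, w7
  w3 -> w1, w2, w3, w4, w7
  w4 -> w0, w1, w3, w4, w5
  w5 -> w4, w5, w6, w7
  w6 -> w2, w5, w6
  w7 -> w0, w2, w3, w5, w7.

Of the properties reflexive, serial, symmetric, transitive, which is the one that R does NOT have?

Reflexive: yes — every world is R-related to itself.
Serial: yes — every world has a successor (e.g. w0 R w0).
Symmetric: yes — every pair in R has its reverse in R.
Transitive: no — w0 R w4 and w4 R w1, but not w0 R w1.
Only transitive fails.

transitive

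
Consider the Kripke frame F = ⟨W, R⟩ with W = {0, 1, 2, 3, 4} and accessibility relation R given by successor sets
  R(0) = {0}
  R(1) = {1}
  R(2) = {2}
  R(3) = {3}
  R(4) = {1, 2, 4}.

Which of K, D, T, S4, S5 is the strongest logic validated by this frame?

S4

Serial (axiom D): yes — every world has a successor (e.g. 0 R 0).
Reflexive (axiom T): yes — every world is R-related to itself.
Transitive (axiom 4): yes — every two-step R-path is closed by a direct edge.
Euclidean (axiom 5): no — 4 R 1 and 4 R 2, but not 1 R 2.
So F validates K, D, T, S4; S5 would additionally require R to be Euclidean. The strongest is S4.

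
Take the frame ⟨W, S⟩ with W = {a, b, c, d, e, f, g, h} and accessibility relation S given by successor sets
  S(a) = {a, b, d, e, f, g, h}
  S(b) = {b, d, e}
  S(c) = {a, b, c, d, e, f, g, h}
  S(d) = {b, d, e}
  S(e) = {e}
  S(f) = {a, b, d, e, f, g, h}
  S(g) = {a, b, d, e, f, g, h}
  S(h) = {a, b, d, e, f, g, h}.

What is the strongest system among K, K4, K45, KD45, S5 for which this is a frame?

K4

Transitive (axiom 4): yes — every two-step S-path is closed by a direct edge.
Euclidean (axiom 5): no — a S b and a S f, but not b S f.
Serial (axiom D): yes — every world has a successor (e.g. a S a).
Reflexive (axiom T): yes — every world is S-related to itself.
So F validates K, K4; K45 would additionally require S to be Euclidean. The strongest is K4.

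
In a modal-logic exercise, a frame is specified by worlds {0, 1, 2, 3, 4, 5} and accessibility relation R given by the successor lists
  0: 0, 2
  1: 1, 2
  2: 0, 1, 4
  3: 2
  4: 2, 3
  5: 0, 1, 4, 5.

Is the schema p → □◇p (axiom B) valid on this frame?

Axiom B corresponds to the accessibility relation being symmetric.
Symmetric: no — 3 R 2 but not 2 R 3.

No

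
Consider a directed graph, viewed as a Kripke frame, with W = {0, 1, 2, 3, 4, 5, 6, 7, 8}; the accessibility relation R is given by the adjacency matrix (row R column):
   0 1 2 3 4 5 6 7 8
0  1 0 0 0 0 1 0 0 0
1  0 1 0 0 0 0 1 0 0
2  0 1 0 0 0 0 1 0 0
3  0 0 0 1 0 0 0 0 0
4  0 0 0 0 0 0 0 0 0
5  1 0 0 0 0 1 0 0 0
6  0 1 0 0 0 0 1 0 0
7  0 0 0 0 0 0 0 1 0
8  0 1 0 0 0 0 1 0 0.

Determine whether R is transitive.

Yes

Transitive: yes — every two-step R-path is closed by a direct edge.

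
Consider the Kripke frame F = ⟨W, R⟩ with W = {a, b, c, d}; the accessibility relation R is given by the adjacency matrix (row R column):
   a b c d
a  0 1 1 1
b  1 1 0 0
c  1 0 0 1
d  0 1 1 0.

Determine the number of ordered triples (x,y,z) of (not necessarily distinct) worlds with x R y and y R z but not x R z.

Enumerating: (a,b,a), (a,c,a), (b,a,c), (b,a,d), (c,a,b), (c,a,c), (c,d,b), (c,d,c), (d,b,a), (d,c,a), (d,c,d).

11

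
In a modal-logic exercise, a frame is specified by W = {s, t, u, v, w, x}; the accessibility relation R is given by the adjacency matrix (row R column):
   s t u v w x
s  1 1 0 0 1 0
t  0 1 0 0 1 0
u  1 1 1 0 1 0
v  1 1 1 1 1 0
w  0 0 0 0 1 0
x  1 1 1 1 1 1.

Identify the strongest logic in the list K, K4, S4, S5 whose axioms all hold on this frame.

Transitive (axiom 4): yes — every two-step R-path is closed by a direct edge.
Reflexive (axiom T): yes — every world is R-related to itself.
Euclidean (axiom 5): no — s R w and s R t, but not w R t.
So F validates K, K4, S4; S5 would additionally require R to be Euclidean. The strongest is S4.

S4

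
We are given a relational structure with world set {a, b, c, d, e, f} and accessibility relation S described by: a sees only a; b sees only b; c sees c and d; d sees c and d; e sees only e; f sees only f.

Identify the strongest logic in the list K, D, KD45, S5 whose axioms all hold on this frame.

Serial (axiom D): yes — every world has a successor (e.g. a S a).
Euclidean (axiom 5): yes — any two successors of a common world are S-related.
Transitive (axiom 4): yes — every two-step S-path is closed by a direct edge.
Reflexive (axiom T): yes — every world is S-related to itself.
So F validates K, D, KD45, S5. The strongest is S5.

S5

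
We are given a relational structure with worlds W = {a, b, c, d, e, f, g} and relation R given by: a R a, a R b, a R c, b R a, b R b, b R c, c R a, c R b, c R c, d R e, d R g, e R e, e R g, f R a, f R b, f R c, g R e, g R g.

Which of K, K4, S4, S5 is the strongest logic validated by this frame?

K4

Transitive (axiom 4): yes — every two-step R-path is closed by a direct edge.
Reflexive (axiom T): no — d is not related to itself.
Euclidean (axiom 5): yes — any two successors of a common world are R-related.
So F validates K, K4; S4 would additionally require R to be reflexive. The strongest is K4.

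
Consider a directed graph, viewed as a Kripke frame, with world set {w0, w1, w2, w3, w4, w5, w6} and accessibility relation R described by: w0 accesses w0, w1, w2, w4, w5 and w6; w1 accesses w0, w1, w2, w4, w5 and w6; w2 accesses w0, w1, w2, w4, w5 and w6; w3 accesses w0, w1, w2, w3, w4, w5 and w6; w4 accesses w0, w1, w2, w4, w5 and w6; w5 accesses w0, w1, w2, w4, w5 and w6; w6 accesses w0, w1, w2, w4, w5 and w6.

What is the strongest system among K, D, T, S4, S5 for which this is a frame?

S4

Serial (axiom D): yes — every world has a successor (e.g. w0 R w0).
Reflexive (axiom T): yes — every world is R-related to itself.
Transitive (axiom 4): yes — every two-step R-path is closed by a direct edge.
Euclidean (axiom 5): no — w3 R w0 and w3 R w3, but not w0 R w3.
So F validates K, D, T, S4; S5 would additionally require R to be Euclidean. The strongest is S4.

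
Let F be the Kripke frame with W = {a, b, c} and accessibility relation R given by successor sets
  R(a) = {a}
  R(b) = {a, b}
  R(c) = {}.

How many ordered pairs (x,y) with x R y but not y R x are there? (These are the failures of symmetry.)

Enumerating: (b,a).

1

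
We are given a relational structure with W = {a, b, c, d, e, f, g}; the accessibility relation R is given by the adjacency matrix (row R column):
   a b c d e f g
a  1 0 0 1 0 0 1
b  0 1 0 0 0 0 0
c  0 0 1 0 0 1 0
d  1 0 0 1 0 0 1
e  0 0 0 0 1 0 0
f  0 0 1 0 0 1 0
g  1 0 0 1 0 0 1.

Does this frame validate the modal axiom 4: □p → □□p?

By correspondence theory, 4 is valid on a frame iff R is transitive.
Transitive: yes — every two-step R-path is closed by a direct edge.

Yes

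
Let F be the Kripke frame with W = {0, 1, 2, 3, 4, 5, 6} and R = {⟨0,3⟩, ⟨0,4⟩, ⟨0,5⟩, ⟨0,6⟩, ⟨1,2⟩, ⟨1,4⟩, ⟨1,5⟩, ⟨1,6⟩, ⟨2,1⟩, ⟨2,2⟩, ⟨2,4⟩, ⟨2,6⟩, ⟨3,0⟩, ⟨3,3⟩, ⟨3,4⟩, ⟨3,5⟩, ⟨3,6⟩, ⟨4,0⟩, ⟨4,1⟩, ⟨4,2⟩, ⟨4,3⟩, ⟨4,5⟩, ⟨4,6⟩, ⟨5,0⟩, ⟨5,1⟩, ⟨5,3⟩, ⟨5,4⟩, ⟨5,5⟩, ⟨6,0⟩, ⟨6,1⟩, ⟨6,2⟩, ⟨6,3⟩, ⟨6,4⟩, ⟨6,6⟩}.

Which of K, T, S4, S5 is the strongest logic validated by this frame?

K

Reflexive (axiom T): no — 0 is not related to itself.
Transitive (axiom 4): no — 0 R 4 and 4 R 1, but not 0 R 1.
Euclidean (axiom 5): no — 0 R 5 and 0 R 6, but not 5 R 6.
So F validates K; T would additionally require R to be reflexive. The strongest is K.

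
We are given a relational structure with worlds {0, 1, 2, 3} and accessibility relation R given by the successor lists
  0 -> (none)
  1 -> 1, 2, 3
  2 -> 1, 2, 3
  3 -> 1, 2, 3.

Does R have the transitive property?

Transitive: yes — every two-step R-path is closed by a direct edge.

Yes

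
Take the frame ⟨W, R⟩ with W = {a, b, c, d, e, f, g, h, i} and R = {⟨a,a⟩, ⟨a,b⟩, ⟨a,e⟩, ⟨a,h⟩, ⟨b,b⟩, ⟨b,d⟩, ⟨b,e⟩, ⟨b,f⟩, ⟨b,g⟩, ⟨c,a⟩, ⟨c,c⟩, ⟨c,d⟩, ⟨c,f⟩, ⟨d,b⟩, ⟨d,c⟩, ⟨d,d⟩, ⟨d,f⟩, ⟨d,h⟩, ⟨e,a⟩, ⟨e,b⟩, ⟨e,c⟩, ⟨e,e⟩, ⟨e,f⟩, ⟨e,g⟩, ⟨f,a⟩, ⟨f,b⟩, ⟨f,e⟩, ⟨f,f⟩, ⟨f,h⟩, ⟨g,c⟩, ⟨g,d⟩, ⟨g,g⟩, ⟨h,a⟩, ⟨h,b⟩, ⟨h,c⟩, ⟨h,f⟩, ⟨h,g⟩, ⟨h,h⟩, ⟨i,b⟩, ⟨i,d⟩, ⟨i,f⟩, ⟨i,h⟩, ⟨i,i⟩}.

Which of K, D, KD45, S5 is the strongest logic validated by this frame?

Serial (axiom D): yes — every world has a successor (e.g. a R a).
Euclidean (axiom 5): no — a R b and a R h, but not b R h.
Transitive (axiom 4): no — a R b and b R d, but not a R d.
Reflexive (axiom T): yes — every world is R-related to itself.
So F validates K, D; KD45 would additionally require R to be Euclidean and transitive. The strongest is D.

D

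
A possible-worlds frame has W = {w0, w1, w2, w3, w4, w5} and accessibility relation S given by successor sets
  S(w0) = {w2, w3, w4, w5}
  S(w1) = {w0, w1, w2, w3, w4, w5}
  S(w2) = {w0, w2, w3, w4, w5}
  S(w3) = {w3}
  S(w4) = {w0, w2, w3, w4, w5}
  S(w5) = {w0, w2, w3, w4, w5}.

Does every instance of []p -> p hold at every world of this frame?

By correspondence theory, T is valid on a frame iff S is reflexive.
Reflexive: no — w0 is not related to itself.

No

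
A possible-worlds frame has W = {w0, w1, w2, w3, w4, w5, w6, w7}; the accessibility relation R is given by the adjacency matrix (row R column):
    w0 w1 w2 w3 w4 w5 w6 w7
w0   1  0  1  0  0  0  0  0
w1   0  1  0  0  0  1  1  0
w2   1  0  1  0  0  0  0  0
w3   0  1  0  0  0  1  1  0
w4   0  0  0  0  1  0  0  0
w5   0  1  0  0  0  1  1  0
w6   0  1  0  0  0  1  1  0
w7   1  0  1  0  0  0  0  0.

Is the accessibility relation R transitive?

Yes

Transitive: yes — every two-step R-path is closed by a direct edge.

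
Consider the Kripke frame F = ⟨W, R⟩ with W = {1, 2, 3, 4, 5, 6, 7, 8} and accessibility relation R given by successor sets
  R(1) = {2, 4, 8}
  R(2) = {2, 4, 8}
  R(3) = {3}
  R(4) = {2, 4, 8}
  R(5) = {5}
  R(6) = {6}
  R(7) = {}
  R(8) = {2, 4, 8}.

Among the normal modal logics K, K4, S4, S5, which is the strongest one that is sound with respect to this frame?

Transitive (axiom 4): yes — every two-step R-path is closed by a direct edge.
Reflexive (axiom T): no — 1 is not related to itself.
Euclidean (axiom 5): yes — any two successors of a common world are R-related.
So F validates K, K4; S4 would additionally require R to be reflexive. The strongest is K4.

K4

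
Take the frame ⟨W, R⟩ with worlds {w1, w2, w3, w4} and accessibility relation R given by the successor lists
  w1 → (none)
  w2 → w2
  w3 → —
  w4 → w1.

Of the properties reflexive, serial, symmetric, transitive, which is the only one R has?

Reflexive: no — w1 is not related to itself.
Serial: no — w1 has no R-successor.
Symmetric: no — w4 R w1 but not w1 R w4.
Transitive: yes — every two-step R-path is closed by a direct edge.
Only transitive holds.

transitive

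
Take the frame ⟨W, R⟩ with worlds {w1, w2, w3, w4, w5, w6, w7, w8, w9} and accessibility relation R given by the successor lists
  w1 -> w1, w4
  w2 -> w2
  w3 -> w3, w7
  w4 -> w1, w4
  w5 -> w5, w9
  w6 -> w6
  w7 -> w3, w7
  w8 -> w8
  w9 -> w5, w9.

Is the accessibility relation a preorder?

Yes

Reflexive: yes — every world is R-related to itself.
Transitive: yes — every two-step R-path is closed by a direct edge.
So R is a preorder.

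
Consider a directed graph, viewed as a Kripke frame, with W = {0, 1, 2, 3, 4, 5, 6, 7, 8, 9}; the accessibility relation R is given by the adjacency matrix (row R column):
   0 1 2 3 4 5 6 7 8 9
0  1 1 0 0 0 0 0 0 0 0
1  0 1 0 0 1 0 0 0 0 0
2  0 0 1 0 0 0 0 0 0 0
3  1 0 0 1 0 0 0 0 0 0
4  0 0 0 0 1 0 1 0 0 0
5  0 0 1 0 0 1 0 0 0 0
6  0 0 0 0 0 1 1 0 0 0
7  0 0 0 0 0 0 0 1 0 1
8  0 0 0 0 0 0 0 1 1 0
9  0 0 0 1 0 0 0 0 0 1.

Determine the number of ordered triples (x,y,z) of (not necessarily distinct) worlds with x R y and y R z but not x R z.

Enumerating: (0,1,4), (1,4,6), (3,0,1), (4,6,5), (6,5,2), (7,9,3), (8,7,9), (9,3,0).

8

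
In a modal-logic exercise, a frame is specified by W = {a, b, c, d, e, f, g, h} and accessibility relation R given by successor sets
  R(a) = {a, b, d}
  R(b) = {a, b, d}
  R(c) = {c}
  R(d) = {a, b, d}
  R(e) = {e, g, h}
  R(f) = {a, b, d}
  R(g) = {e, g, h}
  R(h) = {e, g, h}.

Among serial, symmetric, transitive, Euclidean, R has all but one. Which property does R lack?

symmetric

Serial: yes — every world has a successor (e.g. a R a).
Symmetric: no — f R a but not a R f.
Transitive: yes — every two-step R-path is closed by a direct edge.
Euclidean: yes — any two successors of a common world are R-related.
Only symmetric fails.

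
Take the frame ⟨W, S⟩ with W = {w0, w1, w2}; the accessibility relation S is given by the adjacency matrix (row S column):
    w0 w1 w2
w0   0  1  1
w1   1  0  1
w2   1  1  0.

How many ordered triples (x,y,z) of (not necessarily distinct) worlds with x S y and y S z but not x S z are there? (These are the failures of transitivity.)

6

Enumerating: (w0,w1,w0), (w0,w2,w0), (w1,w0,w1), (w1,w2,w1), (w2,w0,w2), (w2,w1,w2).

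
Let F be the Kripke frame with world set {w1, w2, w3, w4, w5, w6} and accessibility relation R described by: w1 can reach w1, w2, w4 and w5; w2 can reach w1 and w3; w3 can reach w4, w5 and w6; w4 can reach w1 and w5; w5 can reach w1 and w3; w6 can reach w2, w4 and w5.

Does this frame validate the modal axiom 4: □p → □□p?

No

By correspondence theory, 4 is valid on a frame iff R is transitive.
Transitive: no — w1 R w2 and w2 R w3, but not w1 R w3.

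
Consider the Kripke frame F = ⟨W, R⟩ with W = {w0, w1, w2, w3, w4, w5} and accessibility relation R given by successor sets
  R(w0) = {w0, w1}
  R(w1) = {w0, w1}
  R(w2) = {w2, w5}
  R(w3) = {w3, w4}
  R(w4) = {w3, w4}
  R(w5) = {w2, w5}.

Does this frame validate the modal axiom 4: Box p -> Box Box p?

Yes

By correspondence theory, 4 is valid on a frame iff R is transitive.
Transitive: yes — every two-step R-path is closed by a direct edge.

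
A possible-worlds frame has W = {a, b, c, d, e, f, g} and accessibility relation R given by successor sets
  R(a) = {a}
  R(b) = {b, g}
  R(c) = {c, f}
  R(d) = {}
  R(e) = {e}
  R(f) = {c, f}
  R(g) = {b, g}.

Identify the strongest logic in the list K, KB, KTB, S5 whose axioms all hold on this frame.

Symmetric (axiom B): yes — every pair in R has its reverse in R.
Reflexive (axiom T): no — d is not related to itself.
Euclidean (axiom 5): yes — any two successors of a common world are R-related.
So F validates K, KB; KTB would additionally require R to be reflexive. The strongest is KB.

KB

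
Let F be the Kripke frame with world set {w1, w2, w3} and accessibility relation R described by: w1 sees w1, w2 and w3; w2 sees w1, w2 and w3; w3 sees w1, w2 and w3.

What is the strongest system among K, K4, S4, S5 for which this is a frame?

Transitive (axiom 4): yes — every two-step R-path is closed by a direct edge.
Reflexive (axiom T): yes — every world is R-related to itself.
Euclidean (axiom 5): yes — any two successors of a common world are R-related.
So F validates K, K4, S4, S5. The strongest is S5.

S5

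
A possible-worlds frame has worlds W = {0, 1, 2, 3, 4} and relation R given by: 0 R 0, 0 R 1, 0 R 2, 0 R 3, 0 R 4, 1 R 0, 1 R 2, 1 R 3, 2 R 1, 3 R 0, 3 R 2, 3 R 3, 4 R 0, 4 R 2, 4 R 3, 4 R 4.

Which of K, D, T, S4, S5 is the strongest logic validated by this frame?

Serial (axiom D): yes — every world has a successor (e.g. 0 R 0).
Reflexive (axiom T): no — 1 is not related to itself.
Transitive (axiom 4): no — 1 R 0 and 0 R 4, but not 1 R 4.
Euclidean (axiom 5): no — 0 R 1 and 0 R 4, but not 1 R 4.
So F validates K, D; T would additionally require R to be reflexive. The strongest is D.

D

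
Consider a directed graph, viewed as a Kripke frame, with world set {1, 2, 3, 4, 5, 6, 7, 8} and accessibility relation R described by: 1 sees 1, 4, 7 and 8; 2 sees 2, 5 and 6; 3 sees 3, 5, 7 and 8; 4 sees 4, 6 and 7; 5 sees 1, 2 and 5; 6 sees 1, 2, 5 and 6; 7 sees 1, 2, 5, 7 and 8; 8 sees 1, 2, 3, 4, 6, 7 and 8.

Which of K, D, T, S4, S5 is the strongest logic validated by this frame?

T

Serial (axiom D): yes — every world has a successor (e.g. 1 R 1).
Reflexive (axiom T): yes — every world is R-related to itself.
Transitive (axiom 4): no — 1 R 4 and 4 R 6, but not 1 R 6.
Euclidean (axiom 5): no — 1 R 4 and 1 R 8, but not 4 R 8.
So F validates K, D, T; S4 would additionally require R to be transitive. The strongest is T.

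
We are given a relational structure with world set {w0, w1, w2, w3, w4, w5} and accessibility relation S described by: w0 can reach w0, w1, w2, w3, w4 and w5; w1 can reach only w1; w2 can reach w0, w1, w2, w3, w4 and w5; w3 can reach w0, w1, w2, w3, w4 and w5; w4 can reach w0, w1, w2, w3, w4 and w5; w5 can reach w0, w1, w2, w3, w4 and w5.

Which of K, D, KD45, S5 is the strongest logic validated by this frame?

Serial (axiom D): yes — every world has a successor (e.g. w0 S w0).
Euclidean (axiom 5): no — w0 S w1 and w0 S w2, but not w1 S w2.
Transitive (axiom 4): yes — every two-step S-path is closed by a direct edge.
Reflexive (axiom T): yes — every world is S-related to itself.
So F validates K, D; KD45 would additionally require S to be Euclidean. The strongest is D.

D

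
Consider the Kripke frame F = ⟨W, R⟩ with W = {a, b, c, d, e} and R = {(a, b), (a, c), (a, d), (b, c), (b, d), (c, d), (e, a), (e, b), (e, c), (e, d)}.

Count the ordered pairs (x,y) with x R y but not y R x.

10

Enumerating: (a,b), (a,c), (a,d), (b,c), (b,d), (c,d), (e,a), (e,b), (e,c), (e,d).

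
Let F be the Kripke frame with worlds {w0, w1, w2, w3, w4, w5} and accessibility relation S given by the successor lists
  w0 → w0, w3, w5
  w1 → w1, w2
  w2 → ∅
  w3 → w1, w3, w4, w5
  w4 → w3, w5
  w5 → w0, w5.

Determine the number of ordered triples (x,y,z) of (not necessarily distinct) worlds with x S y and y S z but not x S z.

8

Enumerating: (w0,w3,w1), (w0,w3,w4), (w3,w1,w2), (w3,w5,w0), (w4,w3,w1), (w4,w3,w4), (w4,w5,w0), (w5,w0,w3).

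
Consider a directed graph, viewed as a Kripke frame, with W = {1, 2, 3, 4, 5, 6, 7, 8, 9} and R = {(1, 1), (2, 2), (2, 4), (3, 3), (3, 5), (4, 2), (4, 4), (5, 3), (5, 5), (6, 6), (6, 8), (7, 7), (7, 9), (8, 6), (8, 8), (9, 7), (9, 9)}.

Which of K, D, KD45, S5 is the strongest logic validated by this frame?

Serial (axiom D): yes — every world has a successor (e.g. 1 R 1).
Euclidean (axiom 5): yes — any two successors of a common world are R-related.
Transitive (axiom 4): yes — every two-step R-path is closed by a direct edge.
Reflexive (axiom T): yes — every world is R-related to itself.
So F validates K, D, KD45, S5. The strongest is S5.

S5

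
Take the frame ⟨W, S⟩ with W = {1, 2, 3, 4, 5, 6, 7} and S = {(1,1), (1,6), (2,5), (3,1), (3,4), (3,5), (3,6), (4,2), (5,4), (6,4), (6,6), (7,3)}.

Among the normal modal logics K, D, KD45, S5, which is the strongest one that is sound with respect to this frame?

Serial (axiom D): yes — every world has a successor (e.g. 1 S 1).
Euclidean (axiom 5): no — 3 S 1 and 3 S 4, but not 1 S 4.
Transitive (axiom 4): no — 1 S 6 and 6 S 4, but not 1 S 4.
Reflexive (axiom T): no — 2 is not related to itself.
So F validates K, D; KD45 would additionally require S to be Euclidean and transitive. The strongest is D.

D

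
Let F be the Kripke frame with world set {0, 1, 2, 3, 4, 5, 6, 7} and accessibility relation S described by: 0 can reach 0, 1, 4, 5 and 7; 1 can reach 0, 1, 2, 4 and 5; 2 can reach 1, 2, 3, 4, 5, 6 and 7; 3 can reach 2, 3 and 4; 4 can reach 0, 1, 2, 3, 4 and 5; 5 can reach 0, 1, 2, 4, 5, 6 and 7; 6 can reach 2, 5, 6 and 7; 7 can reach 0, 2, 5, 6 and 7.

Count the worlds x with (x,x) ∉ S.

S is reflexive; there are no such worlds.

0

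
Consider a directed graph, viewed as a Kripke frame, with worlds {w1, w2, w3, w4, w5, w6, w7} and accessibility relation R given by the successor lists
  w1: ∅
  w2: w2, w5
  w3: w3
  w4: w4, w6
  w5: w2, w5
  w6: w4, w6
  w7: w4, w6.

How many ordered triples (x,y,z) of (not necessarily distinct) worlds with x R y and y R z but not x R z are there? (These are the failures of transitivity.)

R is transitive; there are no such tuples.

0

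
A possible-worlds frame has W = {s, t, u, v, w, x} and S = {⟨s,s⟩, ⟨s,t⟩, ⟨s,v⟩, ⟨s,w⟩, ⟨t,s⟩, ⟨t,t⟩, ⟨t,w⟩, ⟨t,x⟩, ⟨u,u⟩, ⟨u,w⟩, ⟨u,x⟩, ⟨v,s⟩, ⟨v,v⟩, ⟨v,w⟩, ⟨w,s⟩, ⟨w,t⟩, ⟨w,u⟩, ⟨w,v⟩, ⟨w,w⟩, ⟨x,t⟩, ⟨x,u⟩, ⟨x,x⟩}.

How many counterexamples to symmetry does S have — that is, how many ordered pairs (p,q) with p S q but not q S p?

S is symmetric; there are no such tuples.

0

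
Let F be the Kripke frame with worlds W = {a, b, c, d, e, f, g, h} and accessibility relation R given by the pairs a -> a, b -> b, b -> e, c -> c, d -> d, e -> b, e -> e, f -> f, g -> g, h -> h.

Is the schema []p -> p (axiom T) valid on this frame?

Axiom T corresponds to the accessibility relation being reflexive.
Reflexive: yes — every world is R-related to itself.

Yes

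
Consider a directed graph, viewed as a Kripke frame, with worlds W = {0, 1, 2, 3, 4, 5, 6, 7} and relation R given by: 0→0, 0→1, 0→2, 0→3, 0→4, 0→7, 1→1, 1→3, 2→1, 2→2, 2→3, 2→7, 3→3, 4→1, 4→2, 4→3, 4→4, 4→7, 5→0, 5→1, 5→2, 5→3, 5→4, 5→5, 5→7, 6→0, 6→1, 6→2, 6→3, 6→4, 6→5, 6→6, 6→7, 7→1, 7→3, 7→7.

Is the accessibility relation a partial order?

Yes

Reflexive: yes — every world is R-related to itself.
Transitive: yes — every two-step R-path is closed by a direct edge.
Antisymmetric: yes — no distinct pair is related both ways.
So R is a partial order.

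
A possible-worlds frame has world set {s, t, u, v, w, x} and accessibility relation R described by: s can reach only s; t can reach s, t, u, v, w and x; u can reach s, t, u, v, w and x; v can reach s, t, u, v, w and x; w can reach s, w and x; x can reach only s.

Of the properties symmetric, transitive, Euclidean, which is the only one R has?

Symmetric: no — t R s but not s R t.
Transitive: yes — every two-step R-path is closed by a direct edge.
Euclidean: no — t R s and t R u, but not s R u.
Only transitive holds.

transitive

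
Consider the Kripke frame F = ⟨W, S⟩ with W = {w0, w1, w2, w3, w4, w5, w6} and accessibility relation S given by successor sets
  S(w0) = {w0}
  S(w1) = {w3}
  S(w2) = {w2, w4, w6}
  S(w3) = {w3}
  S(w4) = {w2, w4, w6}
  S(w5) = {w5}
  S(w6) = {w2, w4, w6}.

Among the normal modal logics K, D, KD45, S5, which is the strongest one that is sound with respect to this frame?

Serial (axiom D): yes — every world has a successor (e.g. w0 S w0).
Euclidean (axiom 5): yes — any two successors of a common world are S-related.
Transitive (axiom 4): yes — every two-step S-path is closed by a direct edge.
Reflexive (axiom T): no — w1 is not related to itself.
So F validates K, D, KD45; S5 would additionally require S to be reflexive. The strongest is KD45.

KD45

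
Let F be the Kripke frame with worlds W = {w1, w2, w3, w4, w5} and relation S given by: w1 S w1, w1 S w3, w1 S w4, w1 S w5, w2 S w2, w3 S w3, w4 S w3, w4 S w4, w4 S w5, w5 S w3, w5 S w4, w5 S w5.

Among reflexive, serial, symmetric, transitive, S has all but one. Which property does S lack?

symmetric

Reflexive: yes — every world is S-related to itself.
Serial: yes — every world has a successor (e.g. w1 S w1).
Symmetric: no — w1 S w3 but not w3 S w1.
Transitive: yes — every two-step S-path is closed by a direct edge.
Only symmetric fails.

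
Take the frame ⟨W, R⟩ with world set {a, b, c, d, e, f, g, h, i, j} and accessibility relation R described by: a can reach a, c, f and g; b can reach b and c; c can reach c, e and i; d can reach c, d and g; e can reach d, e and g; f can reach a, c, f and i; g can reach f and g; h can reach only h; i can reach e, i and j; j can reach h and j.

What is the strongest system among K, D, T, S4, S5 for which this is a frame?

T

Serial (axiom D): yes — every world has a successor (e.g. a R a).
Reflexive (axiom T): yes — every world is R-related to itself.
Transitive (axiom 4): no — a R c and c R e, but not a R e.
Euclidean (axiom 5): no — a R c and a R f, but not c R f.
So F validates K, D, T; S4 would additionally require R to be transitive. The strongest is T.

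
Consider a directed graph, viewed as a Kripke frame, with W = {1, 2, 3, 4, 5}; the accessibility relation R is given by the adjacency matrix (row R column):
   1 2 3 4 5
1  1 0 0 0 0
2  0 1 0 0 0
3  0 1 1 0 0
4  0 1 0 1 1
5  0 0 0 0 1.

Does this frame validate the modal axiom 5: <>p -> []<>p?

The schema 5 characterises exactly the Euclidean frames.
Euclidean: no — 4 R 2 and 4 R 5, but not 2 R 5.

No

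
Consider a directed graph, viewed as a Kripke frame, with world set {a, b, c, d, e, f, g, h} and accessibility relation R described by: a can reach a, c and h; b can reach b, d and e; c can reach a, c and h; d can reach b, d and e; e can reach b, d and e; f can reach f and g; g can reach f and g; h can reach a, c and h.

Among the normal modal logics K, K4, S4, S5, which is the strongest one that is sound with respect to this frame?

S5

Transitive (axiom 4): yes — every two-step R-path is closed by a direct edge.
Reflexive (axiom T): yes — every world is R-related to itself.
Euclidean (axiom 5): yes — any two successors of a common world are R-related.
So F validates K, K4, S4, S5. The strongest is S5.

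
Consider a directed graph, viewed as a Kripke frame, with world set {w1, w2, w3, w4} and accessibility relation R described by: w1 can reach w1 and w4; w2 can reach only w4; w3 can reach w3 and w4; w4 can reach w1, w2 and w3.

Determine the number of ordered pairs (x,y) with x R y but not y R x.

0

R is symmetric; there are no such tuples.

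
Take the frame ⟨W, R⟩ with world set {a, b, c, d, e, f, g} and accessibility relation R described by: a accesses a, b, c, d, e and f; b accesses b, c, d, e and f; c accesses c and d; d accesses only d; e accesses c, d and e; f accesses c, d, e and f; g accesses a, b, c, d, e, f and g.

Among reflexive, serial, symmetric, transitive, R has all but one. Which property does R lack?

Reflexive: yes — every world is R-related to itself.
Serial: yes — every world has a successor (e.g. a R a).
Symmetric: no — a R b but not b R a.
Transitive: yes — every two-step R-path is closed by a direct edge.
Only symmetric fails.

symmetric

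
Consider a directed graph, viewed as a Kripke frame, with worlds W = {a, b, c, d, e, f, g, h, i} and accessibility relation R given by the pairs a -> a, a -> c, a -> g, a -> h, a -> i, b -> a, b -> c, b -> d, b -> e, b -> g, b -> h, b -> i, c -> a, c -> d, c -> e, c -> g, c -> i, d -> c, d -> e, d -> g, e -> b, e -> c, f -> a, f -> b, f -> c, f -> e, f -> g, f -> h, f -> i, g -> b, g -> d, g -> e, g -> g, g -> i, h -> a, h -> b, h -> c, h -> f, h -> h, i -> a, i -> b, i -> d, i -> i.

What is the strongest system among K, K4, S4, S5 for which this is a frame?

K

Transitive (axiom 4): no — a R c and c R d, but not a R d.
Reflexive (axiom T): no — b is not related to itself.
Euclidean (axiom 5): no — a R c and a R h, but not c R h.
So F validates K; K4 would additionally require R to be transitive. The strongest is K.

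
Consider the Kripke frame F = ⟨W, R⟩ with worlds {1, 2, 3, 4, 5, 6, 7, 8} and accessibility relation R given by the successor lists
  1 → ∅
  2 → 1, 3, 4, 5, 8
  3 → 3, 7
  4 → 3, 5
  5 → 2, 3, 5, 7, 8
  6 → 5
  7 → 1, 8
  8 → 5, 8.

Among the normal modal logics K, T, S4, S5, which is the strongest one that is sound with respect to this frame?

Reflexive (axiom T): no — 1 is not related to itself.
Transitive (axiom 4): no — 2 R 3 and 3 R 7, but not 2 R 7.
Euclidean (axiom 5): no — 2 R 1 and 2 R 3, but not 1 R 3.
So F validates K; T would additionally require R to be reflexive. The strongest is K.

K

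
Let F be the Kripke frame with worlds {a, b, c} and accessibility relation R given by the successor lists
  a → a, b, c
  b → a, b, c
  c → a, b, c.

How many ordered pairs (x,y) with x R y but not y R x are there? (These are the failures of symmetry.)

R is symmetric; there are no such tuples.

0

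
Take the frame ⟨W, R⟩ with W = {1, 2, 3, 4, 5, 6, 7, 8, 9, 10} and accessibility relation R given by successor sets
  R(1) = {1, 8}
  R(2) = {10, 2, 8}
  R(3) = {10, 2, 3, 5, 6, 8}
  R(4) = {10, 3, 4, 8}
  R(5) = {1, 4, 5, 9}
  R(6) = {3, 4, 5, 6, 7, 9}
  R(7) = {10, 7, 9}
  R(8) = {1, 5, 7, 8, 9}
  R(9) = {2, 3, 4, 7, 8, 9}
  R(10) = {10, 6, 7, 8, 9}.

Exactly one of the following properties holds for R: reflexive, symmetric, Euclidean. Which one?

Reflexive: yes — every world is R-related to itself.
Symmetric: no — 10 R 6 but not 6 R 10.
Euclidean: no — 10 R 6 and 10 R 8, but not 6 R 8.
Only reflexive holds.

reflexive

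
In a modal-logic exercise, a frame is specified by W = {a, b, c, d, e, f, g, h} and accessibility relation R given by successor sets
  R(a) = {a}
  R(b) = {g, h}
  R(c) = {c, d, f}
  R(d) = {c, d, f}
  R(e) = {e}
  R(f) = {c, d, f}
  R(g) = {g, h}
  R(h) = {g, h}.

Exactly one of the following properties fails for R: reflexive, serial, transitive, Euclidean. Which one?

Reflexive: no — b is not related to itself.
Serial: yes — every world has a successor (e.g. a R a).
Transitive: yes — every two-step R-path is closed by a direct edge.
Euclidean: yes — any two successors of a common world are R-related.
Only reflexive fails.

reflexive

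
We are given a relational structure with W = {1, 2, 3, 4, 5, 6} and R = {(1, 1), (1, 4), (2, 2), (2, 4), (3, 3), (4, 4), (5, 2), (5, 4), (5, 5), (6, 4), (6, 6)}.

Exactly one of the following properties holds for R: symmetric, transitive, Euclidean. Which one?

transitive

Symmetric: no — 1 R 4 but not 4 R 1.
Transitive: yes — every two-step R-path is closed by a direct edge.
Euclidean: no — 5 R 4 and 5 R 2, but not 4 R 2.
Only transitive holds.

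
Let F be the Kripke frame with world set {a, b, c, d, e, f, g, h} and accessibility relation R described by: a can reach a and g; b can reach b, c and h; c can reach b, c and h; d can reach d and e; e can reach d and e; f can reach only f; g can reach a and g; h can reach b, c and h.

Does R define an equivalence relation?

Yes

Reflexive: yes — every world is R-related to itself.
Symmetric: yes — every pair in R has its reverse in R.
Transitive: yes — every two-step R-path is closed by a direct edge.
So R is an equivalence relation.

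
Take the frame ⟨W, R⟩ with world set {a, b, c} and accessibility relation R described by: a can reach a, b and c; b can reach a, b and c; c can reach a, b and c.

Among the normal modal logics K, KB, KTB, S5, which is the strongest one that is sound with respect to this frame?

S5

Symmetric (axiom B): yes — every pair in R has its reverse in R.
Reflexive (axiom T): yes — every world is R-related to itself.
Euclidean (axiom 5): yes — any two successors of a common world are R-related.
So F validates K, KB, KTB, S5. The strongest is S5.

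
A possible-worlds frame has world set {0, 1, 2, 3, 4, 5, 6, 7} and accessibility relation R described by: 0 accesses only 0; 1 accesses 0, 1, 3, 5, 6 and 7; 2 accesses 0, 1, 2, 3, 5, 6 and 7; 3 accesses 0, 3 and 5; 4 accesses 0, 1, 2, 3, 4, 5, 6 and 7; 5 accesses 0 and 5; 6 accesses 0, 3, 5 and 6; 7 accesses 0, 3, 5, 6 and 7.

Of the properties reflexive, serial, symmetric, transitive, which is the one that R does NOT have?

symmetric

Reflexive: yes — every world is R-related to itself.
Serial: yes — every world has a successor (e.g. 0 R 0).
Symmetric: no — 1 R 0 but not 0 R 1.
Transitive: yes — every two-step R-path is closed by a direct edge.
Only symmetric fails.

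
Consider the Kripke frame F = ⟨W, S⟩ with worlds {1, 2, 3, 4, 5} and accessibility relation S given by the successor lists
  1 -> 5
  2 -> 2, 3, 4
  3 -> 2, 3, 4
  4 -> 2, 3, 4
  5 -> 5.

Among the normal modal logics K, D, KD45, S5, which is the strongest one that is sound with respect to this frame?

Serial (axiom D): yes — every world has a successor (e.g. 1 S 5).
Euclidean (axiom 5): yes — any two successors of a common world are S-related.
Transitive (axiom 4): yes — every two-step S-path is closed by a direct edge.
Reflexive (axiom T): no — 1 is not related to itself.
So F validates K, D, KD45; S5 would additionally require S to be reflexive. The strongest is KD45.

KD45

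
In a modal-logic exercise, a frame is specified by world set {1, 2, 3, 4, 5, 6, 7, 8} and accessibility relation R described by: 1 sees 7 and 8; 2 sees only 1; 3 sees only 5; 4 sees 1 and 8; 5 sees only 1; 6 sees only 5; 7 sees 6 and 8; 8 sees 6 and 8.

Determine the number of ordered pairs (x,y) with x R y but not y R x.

11

Enumerating: (1,7), (1,8), (2,1), (3,5), (4,1), (4,8), (5,1), (6,5), (7,6), (7,8), (8,6).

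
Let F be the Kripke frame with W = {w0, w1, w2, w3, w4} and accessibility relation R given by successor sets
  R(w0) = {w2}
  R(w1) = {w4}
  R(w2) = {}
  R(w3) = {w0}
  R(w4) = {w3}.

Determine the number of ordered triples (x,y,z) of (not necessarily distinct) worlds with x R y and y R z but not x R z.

Enumerating: (w1,w4,w3), (w3,w0,w2), (w4,w3,w0).

3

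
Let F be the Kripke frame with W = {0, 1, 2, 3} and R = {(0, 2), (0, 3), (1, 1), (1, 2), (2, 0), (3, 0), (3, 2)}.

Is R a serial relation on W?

Yes

Serial: yes — every world has a successor (e.g. 0 R 2).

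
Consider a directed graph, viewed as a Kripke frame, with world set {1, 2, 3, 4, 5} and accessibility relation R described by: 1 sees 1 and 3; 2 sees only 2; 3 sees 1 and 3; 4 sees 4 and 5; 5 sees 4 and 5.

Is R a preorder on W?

Reflexive: yes — every world is R-related to itself.
Transitive: yes — every two-step R-path is closed by a direct edge.
So R is a preorder.

Yes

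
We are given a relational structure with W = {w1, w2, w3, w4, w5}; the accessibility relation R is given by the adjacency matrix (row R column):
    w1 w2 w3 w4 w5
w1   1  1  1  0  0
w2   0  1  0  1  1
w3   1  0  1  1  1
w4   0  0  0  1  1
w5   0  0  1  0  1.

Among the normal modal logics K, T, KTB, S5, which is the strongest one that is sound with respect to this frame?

T

Reflexive (axiom T): yes — every world is R-related to itself.
Symmetric (axiom B): no — w1 R w2 but not w2 R w1.
Euclidean (axiom 5): no — w1 R w2 and w1 R w3, but not w2 R w3.
So F validates K, T; KTB would additionally require R to be symmetric. The strongest is T.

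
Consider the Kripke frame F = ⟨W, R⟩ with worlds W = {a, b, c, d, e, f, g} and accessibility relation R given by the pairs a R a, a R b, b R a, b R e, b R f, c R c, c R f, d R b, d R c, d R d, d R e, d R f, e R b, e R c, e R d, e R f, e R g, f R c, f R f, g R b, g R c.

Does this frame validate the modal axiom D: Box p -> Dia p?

Yes

Axiom D corresponds to the accessibility relation being serial.
Serial: yes — every world has a successor (e.g. a R a).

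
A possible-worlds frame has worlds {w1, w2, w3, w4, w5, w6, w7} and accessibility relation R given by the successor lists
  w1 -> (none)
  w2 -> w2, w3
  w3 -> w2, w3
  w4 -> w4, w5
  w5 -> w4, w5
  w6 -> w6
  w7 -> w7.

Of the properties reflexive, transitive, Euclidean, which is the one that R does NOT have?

reflexive

Reflexive: no — w1 is not related to itself.
Transitive: yes — every two-step R-path is closed by a direct edge.
Euclidean: yes — any two successors of a common world are R-related.
Only reflexive fails.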